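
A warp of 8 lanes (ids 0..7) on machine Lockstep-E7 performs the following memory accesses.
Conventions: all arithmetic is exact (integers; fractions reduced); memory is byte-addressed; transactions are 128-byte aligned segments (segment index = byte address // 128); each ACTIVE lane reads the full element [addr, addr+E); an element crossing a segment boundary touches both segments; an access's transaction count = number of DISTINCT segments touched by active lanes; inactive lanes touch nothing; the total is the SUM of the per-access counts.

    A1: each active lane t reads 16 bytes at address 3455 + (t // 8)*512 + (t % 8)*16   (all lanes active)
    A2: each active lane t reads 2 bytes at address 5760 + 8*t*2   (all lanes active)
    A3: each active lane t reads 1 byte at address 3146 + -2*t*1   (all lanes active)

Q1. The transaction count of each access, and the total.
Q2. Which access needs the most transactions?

A1: 2 transactions
A2: 1 transaction
A3: 1 transaction

Answer: 2,1,1; total 4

Answer: A1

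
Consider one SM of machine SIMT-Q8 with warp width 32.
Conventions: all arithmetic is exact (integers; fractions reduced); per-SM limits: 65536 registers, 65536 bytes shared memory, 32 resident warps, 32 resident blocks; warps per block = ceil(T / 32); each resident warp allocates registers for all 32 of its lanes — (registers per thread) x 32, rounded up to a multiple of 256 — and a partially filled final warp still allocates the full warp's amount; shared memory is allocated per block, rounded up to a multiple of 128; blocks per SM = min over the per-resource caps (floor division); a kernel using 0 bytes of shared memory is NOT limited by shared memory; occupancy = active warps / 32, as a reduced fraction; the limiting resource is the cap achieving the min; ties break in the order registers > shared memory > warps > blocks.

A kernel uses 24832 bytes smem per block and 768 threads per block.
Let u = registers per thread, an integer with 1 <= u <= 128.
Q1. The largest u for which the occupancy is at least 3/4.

Answer: u = 80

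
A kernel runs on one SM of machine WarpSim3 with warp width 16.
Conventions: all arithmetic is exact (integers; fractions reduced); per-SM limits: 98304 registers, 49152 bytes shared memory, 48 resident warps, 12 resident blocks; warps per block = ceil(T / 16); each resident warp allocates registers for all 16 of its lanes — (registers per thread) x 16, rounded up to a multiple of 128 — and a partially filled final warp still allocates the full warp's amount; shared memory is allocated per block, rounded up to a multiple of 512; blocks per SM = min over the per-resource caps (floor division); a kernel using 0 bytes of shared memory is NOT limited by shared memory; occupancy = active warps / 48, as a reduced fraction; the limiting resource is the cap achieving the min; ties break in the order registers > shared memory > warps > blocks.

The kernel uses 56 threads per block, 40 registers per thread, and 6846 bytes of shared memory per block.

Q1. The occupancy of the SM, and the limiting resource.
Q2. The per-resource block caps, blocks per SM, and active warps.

Answer: occupancy 1/2, limited by shared memory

registers: 38 blocks
shared memory: 6 blocks
warps: 12 blocks
blocks: 12 blocks

Answer: 6 blocks, 24 active warps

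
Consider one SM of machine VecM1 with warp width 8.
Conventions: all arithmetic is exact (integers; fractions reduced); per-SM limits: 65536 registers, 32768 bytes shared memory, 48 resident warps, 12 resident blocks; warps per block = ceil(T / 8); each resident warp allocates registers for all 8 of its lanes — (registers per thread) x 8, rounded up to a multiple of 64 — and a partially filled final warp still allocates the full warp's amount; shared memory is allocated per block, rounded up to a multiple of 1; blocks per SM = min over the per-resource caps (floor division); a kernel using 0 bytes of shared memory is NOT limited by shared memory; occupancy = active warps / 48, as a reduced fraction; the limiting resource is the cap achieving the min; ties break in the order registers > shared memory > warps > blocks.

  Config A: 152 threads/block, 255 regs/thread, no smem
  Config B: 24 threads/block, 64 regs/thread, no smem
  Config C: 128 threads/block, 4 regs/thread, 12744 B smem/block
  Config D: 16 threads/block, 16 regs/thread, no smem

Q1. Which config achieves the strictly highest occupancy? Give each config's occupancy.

occupancies: A 19/48, B 3/4, C 2/3, D 1/2

Answer: B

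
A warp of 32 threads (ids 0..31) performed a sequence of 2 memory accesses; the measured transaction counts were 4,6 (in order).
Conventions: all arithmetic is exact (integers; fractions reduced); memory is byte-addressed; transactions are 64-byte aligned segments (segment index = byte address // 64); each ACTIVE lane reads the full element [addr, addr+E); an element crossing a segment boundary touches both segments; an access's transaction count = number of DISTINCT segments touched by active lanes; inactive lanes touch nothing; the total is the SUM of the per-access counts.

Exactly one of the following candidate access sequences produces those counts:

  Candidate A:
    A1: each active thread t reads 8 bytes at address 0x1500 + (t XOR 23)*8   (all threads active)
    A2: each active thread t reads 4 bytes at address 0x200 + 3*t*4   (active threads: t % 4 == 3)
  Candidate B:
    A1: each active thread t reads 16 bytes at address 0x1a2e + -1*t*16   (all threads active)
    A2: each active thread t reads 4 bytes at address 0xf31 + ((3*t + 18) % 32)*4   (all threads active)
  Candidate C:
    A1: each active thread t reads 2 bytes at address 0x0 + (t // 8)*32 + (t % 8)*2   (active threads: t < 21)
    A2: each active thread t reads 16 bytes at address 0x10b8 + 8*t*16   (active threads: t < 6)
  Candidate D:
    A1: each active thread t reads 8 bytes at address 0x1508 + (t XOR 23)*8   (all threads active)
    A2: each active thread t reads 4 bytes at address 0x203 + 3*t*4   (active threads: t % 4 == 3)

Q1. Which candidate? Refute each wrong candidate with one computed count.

B: A1 gives 9 transactions, not 4
C: A1 gives 2 transactions, not 4
D: A1 gives 5 transactions, not 4
A: all counts match (4,6)

Answer: A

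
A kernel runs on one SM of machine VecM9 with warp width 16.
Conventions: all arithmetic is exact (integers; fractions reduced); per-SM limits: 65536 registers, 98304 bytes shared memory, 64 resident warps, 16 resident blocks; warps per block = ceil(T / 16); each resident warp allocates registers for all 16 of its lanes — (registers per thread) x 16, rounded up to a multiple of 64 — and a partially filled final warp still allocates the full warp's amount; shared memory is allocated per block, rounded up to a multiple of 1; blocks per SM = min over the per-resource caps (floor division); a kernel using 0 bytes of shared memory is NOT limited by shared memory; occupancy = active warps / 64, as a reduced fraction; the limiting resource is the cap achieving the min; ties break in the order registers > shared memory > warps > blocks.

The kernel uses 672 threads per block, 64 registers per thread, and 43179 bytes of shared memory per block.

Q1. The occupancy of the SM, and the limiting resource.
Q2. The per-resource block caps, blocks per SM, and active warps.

Answer: occupancy 21/32, limited by registers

registers: 1 block
shared memory: 2 blocks
warps: 1 block
blocks: 16 blocks

Answer: 1 block, 42 active warps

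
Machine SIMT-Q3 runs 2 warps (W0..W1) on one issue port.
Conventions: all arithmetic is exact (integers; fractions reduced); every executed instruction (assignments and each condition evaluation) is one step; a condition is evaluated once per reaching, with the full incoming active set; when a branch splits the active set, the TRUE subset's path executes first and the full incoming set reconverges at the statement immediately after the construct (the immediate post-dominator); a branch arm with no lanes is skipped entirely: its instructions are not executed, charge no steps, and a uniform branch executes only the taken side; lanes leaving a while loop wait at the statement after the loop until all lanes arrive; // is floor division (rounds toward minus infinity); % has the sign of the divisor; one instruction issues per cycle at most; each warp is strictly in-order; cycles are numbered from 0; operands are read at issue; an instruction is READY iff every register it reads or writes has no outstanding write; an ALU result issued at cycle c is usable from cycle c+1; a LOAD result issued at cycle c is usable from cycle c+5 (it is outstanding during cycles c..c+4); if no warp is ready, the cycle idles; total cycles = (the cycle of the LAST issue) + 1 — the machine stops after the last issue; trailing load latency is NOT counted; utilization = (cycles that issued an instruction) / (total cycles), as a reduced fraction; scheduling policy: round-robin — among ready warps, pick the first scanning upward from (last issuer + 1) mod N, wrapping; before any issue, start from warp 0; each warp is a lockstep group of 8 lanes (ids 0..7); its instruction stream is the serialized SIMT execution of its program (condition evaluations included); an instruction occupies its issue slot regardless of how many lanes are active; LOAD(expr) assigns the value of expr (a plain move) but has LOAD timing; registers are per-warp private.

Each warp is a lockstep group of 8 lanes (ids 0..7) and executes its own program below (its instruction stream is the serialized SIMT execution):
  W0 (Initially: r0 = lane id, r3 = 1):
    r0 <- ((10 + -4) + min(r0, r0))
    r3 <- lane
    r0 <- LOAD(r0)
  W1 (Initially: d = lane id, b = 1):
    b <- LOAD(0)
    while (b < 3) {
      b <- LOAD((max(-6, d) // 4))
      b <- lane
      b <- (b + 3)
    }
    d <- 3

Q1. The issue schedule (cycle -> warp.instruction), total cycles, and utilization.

cycle 0: W0.I0
cycle 1: W1.I0
cycle 2: W0.I1
cycle 3: W0.I2
cycle 4: idle
cycle 5: idle
cycle 6: W1.I1
cycle 7: W1.I2
cycle 8: idle
cycle 9: idle
cycle 10: idle
cycle 11: idle
cycle 12: W1.I3
cycle 13: W1.I4
cycle 14: W1.I5
cycle 15: W1.I6

Answer: 16 cycles, utilization 5/8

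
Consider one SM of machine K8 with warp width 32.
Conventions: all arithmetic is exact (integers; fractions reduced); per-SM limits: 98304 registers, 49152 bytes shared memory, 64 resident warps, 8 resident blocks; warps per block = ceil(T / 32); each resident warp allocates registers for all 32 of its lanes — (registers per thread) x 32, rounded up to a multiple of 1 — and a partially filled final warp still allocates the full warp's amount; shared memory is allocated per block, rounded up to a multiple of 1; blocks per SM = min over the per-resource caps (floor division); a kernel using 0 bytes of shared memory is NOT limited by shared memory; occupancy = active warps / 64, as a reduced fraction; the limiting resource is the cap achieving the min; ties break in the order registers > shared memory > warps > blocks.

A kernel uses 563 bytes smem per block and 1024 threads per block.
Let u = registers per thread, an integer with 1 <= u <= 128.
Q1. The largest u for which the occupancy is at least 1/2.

Answer: u = 96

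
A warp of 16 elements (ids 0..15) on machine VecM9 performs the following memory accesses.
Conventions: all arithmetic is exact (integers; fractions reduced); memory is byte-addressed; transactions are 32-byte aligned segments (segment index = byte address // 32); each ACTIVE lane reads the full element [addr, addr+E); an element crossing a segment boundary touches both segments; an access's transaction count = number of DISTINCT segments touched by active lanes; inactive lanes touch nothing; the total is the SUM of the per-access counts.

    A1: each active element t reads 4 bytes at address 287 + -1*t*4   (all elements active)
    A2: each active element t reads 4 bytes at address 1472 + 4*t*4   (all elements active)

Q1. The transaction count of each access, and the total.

A1: 3 transactions
A2: 8 transactions

Answer: 3,8; total 11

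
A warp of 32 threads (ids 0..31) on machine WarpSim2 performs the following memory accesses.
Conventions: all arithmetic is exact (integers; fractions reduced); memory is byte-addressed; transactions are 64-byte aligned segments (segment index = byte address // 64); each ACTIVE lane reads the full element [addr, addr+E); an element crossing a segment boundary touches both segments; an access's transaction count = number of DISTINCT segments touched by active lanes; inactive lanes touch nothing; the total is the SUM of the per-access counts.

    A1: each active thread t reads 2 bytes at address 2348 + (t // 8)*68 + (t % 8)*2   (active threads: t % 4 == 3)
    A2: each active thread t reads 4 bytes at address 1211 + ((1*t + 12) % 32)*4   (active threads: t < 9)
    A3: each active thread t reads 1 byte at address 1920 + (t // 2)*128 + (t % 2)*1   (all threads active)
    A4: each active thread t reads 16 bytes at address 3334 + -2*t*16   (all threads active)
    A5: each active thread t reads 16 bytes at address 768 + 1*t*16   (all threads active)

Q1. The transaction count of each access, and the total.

A1: 5 transactions
A2: 2 transactions
A3: 16 transactions
A4: 17 transactions
A5: 8 transactions

Answer: 5,2,16,17,8; total 48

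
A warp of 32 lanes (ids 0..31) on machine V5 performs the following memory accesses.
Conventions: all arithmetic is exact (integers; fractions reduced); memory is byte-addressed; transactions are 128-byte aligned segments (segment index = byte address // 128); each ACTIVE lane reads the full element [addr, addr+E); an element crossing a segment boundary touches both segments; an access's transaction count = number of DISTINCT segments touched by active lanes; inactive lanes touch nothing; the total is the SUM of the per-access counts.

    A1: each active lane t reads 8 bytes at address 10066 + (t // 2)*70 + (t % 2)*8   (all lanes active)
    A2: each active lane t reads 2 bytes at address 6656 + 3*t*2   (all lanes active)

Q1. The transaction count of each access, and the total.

A1: 9 transactions
A2: 2 transactions

Answer: 9,2; total 11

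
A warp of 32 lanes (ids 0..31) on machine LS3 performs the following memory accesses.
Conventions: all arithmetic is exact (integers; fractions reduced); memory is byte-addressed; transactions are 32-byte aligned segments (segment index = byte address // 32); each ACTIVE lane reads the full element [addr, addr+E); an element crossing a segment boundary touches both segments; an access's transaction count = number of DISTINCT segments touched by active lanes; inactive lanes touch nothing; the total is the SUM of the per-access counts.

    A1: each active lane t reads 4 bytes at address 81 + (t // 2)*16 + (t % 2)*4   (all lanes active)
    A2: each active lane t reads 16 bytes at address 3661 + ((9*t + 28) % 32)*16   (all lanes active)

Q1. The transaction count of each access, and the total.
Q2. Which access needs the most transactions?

A1: 9 transactions
A2: 17 transactions

Answer: 9,17; total 26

Answer: A2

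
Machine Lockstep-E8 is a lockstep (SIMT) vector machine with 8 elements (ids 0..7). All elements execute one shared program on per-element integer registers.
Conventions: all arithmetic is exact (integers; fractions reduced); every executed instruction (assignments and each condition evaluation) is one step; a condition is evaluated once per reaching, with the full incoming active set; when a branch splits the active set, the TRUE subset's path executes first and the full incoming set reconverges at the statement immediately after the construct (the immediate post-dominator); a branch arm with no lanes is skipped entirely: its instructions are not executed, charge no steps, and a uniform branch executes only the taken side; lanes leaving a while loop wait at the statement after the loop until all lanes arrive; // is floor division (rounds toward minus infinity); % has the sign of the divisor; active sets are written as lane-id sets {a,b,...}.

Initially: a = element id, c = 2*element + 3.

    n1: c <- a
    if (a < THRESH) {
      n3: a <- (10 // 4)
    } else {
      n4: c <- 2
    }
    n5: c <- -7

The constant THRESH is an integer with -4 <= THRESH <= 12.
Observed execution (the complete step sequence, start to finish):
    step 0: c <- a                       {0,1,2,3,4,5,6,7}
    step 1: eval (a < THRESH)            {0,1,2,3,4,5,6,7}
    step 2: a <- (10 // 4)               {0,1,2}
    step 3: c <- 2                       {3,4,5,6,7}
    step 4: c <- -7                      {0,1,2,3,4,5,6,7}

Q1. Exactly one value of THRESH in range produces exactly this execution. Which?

Answer: THRESH = 3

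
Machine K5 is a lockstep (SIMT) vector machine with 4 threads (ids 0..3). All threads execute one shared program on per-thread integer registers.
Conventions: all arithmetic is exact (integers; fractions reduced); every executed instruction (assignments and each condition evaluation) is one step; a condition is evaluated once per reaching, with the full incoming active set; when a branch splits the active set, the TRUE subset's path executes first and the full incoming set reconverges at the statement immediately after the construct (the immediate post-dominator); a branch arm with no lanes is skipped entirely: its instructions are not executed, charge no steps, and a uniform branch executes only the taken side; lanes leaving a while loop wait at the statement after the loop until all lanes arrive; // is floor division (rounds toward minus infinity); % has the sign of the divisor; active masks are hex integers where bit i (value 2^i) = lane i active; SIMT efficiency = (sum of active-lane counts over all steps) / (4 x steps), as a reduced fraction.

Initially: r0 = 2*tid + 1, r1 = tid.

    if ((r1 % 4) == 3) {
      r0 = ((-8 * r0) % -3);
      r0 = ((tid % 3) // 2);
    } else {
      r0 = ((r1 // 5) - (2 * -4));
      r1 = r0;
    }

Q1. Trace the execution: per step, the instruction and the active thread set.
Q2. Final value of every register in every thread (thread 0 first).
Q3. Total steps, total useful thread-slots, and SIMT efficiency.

step 0: eval ((r1 % 4) == 3)         0xf
step 1: r0 <- ((-8 * r0) % -3)       0x8
step 2: r0 <- ((tid % 3) // 2)       0x8
step 3: r0 <- ((r1 // 5) - (2 * -4)) 0x7
step 4: r1 <- r0                     0x7

Answer: 5 steps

r0: 8,8,8,0
r1: 8,8,8,3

steps = 5; useful = 12; efficiency = 12/20 = 3/5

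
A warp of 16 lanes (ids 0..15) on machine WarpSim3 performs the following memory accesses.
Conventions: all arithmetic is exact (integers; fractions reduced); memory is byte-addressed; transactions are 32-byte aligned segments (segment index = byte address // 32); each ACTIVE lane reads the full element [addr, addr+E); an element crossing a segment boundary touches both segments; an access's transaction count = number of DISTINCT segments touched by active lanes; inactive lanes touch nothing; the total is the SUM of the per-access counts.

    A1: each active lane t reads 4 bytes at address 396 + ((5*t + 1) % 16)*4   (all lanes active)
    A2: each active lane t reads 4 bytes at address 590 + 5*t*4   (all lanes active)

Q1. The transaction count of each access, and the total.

A1: 3 transactions
A2: 10 transactions

Answer: 3,10; total 13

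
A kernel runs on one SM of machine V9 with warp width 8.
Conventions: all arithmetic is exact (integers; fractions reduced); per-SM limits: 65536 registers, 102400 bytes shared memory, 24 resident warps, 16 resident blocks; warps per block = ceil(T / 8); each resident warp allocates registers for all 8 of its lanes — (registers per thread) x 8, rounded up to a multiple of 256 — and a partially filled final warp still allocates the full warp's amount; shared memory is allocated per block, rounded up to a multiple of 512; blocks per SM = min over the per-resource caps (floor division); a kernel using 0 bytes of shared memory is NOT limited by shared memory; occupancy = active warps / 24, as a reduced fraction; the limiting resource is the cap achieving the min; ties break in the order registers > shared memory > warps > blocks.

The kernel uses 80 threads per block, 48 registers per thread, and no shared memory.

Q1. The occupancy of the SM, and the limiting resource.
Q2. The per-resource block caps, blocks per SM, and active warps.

Answer: occupancy 5/6, limited by warps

registers: 12 blocks
shared memory: no limit (kernel uses none)
warps: 2 blocks
blocks: 16 blocks

Answer: 2 blocks, 20 active warps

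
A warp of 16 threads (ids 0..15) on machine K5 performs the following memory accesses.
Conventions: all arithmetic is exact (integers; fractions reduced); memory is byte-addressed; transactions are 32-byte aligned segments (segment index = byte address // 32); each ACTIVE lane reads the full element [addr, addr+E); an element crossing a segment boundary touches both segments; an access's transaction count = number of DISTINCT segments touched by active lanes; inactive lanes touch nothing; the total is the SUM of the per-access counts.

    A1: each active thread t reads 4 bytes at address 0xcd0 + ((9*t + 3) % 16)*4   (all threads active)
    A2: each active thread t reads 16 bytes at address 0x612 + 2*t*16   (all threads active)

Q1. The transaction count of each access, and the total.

A1: 3 transactions
A2: 17 transactions

Answer: 3,17; total 20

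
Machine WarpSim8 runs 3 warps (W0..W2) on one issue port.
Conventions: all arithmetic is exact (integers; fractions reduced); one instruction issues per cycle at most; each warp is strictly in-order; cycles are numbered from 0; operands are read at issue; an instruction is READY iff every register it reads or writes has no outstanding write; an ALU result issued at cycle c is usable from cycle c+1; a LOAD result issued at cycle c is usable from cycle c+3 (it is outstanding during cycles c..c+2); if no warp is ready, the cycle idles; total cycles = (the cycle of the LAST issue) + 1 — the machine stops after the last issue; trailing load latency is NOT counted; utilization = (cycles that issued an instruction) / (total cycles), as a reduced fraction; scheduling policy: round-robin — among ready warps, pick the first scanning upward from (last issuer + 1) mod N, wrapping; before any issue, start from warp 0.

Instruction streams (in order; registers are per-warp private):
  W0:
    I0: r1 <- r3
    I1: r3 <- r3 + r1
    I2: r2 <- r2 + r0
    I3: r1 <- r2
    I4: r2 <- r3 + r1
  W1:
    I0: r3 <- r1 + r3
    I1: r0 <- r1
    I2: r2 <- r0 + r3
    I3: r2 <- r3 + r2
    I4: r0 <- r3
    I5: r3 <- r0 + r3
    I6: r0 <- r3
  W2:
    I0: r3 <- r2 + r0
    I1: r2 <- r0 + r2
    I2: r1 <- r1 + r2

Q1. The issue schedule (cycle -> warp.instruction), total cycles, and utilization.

cycle 0: W0.I0
cycle 1: W1.I0
cycle 2: W2.I0
cycle 3: W0.I1
cycle 4: W1.I1
cycle 5: W2.I1
cycle 6: W0.I2
cycle 7: W1.I2
cycle 8: W2.I2
cycle 9: W0.I3
cycle 10: W1.I3
cycle 11: W0.I4
cycle 12: W1.I4
cycle 13: W1.I5
cycle 14: W1.I6

Answer: 15 cycles, utilization 1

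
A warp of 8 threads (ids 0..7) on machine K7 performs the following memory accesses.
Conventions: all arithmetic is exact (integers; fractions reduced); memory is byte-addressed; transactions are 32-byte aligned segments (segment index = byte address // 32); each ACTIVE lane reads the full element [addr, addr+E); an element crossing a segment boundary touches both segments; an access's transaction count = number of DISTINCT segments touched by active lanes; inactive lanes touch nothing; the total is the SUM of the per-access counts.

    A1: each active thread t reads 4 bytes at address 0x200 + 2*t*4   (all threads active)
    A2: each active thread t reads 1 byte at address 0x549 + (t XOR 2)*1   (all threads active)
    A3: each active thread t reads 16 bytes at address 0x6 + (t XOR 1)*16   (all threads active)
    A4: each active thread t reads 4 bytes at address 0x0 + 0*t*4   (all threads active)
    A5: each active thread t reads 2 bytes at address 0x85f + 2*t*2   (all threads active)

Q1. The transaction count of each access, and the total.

A1: 2 transactions
A2: 1 transaction
A3: 5 transactions
A4: 1 transaction
A5: 2 transactions

Answer: 2,1,5,1,2; total 11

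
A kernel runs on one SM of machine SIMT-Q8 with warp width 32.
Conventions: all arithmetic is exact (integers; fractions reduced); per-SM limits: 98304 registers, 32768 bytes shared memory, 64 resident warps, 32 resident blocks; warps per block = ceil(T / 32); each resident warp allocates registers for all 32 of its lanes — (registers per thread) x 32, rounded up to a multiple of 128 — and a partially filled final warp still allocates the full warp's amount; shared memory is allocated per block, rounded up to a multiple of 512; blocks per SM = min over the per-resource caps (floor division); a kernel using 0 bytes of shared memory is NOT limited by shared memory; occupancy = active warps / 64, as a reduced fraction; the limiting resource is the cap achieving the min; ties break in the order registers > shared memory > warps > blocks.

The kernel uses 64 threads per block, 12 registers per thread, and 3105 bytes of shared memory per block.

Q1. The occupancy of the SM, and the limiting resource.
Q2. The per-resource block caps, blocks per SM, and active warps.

Answer: occupancy 9/32, limited by shared memory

registers: 128 blocks
shared memory: 9 blocks
warps: 32 blocks
blocks: 32 blocks

Answer: 9 blocks, 18 active warps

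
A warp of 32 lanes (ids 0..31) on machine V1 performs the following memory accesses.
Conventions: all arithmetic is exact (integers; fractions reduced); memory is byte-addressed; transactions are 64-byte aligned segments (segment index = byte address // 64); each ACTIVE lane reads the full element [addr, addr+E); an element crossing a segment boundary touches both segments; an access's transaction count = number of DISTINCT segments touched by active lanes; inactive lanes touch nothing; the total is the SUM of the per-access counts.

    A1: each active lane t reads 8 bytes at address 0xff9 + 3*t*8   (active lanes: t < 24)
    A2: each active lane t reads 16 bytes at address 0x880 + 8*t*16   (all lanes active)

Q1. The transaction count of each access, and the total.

A1: 10 transactions
A2: 32 transactions

Answer: 10,32; total 42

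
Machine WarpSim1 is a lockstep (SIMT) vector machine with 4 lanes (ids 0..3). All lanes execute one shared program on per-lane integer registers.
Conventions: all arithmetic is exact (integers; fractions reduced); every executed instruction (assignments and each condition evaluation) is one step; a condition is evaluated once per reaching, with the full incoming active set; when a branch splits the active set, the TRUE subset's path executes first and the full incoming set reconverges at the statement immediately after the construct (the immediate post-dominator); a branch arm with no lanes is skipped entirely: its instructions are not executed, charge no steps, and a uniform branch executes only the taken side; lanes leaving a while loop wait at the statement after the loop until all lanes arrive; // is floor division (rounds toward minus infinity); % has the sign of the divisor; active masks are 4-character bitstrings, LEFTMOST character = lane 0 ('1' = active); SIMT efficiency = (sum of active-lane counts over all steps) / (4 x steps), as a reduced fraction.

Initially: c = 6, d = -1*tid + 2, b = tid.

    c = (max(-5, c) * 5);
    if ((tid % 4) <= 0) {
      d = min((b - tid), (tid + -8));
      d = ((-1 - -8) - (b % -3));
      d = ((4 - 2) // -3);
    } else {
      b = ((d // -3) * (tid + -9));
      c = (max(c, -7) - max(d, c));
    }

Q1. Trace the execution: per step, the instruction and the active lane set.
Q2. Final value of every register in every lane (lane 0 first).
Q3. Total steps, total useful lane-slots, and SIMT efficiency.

step 0: c <- (max(-5, c) * 5)        1111
step 1: eval ((tid % 4) <= 0)        1111
step 2: d <- min((b - tid), (tid + -8)) 1000
step 3: d <- ((-1 - -8) - (b % -3))  1000
step 4: d <- ((4 - 2) // -3)         1000
step 5: b <- ((d // -3) * (tid + -9)) 0111
step 6: c <- (max(c, -7) - max(d, c)) 0111

Answer: 7 steps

c: 30,0,0,0
d: -1,1,0,-1
b: 0,8,0,0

steps = 7; useful = 17; efficiency = 17/28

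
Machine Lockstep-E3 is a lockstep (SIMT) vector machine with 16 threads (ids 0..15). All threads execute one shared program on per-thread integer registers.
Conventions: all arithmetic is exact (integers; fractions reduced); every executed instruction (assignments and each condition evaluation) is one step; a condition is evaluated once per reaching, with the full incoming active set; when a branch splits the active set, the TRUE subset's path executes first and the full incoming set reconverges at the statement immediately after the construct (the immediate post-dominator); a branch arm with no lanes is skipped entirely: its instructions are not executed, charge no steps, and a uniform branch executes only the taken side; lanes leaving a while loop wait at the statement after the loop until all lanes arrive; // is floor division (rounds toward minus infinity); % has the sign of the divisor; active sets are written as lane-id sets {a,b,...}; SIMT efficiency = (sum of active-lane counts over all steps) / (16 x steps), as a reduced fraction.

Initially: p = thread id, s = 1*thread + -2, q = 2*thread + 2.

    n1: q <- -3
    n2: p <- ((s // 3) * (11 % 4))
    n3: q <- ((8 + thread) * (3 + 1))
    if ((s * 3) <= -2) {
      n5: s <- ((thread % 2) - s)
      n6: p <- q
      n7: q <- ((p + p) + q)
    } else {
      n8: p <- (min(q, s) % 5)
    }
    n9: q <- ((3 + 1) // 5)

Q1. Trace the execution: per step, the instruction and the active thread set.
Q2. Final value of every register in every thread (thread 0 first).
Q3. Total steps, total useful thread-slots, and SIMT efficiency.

step 0: q <- -3                      {0,1,2,3,4,5,6,7,8,9,10,11,12,13,14,15}
step 1: p <- ((s // 3) * (11 % 4))   {0,1,2,3,4,5,6,7,8,9,10,11,12,13,14,15}
step 2: q <- ((8 + thread) * (3 + 1)) {0,1,2,3,4,5,6,7,8,9,10,11,12,13,14,15}
step 3: eval ((s * 3) <= -2)         {0,1,2,3,4,5,6,7,8,9,10,11,12,13,14,15}
step 4: s <- ((thread % 2) - s)      {0,1}
step 5: p <- q                       {0,1}
step 6: q <- ((p + p) + q)           {0,1}
step 7: p <- (min(q, s) % 5)         {2,3,4,5,6,7,8,9,10,11,12,13,14,15}
step 8: q <- ((3 + 1) // 5)          {0,1,2,3,4,5,6,7,8,9,10,11,12,13,14,15}

Answer: 9 steps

p: 32,36,0,1,2,3,4,0,1,2,3,4,0,1,2,3
s: 2,2,0,1,2,3,4,5,6,7,8,9,10,11,12,13
q: 0,0,0,0,0,0,0,0,0,0,0,0,0,0,0,0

steps = 9; useful = 100; efficiency = 100/144 = 25/36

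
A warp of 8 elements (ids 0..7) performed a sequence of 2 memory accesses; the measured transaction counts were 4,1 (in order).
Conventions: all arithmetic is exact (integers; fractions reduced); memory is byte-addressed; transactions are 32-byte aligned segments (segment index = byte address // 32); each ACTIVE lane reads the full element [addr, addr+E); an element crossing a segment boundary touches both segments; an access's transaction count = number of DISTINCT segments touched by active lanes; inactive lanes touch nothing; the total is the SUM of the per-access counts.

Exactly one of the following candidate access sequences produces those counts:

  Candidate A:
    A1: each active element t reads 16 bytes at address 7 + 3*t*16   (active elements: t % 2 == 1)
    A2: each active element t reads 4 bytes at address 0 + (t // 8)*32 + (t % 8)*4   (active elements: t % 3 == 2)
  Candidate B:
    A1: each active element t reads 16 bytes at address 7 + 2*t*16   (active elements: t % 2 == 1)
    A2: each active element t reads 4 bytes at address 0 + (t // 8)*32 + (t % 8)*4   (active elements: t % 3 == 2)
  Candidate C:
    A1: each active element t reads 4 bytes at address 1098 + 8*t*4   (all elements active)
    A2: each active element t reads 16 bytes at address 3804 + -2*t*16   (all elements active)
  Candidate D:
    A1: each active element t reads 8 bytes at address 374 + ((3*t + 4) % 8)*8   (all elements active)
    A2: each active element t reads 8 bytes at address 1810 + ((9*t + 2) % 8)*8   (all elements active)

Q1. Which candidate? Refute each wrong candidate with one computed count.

A: A1 gives 8 transactions, not 4
C: A1 gives 8 transactions, not 4
D: A1 gives 3 transactions, not 4
B: all counts match (4,1)

Answer: B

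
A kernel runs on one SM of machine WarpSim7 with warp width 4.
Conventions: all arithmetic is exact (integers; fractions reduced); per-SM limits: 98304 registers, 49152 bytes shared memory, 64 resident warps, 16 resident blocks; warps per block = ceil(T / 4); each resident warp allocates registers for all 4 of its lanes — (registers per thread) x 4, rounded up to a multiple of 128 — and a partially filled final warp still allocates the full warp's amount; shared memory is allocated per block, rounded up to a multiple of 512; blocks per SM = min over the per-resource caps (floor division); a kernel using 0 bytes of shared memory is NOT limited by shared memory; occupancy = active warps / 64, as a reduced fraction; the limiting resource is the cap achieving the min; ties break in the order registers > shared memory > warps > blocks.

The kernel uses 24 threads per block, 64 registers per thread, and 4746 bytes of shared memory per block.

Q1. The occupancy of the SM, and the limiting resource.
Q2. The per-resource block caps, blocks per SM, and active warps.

Answer: occupancy 27/32, limited by shared memory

registers: 64 blocks
shared memory: 9 blocks
warps: 10 blocks
blocks: 16 blocks

Answer: 9 blocks, 54 active warps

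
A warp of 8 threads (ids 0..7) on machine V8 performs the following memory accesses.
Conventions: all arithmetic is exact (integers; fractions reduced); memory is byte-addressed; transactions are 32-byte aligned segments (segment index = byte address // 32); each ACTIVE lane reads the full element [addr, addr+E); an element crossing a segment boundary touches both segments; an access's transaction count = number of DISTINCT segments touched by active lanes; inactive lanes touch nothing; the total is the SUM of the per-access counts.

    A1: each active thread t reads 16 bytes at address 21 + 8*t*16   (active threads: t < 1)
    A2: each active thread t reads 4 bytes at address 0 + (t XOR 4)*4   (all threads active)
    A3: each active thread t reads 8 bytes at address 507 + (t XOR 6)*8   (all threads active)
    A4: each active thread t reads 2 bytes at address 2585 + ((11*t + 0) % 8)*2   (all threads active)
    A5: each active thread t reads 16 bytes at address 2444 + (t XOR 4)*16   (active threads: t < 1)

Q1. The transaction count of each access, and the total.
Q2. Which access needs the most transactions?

A1: 2 transactions
A2: 1 transaction
A3: 3 transactions
A4: 2 transactions
A5: 1 transaction

Answer: 2,1,3,2,1; total 9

Answer: A3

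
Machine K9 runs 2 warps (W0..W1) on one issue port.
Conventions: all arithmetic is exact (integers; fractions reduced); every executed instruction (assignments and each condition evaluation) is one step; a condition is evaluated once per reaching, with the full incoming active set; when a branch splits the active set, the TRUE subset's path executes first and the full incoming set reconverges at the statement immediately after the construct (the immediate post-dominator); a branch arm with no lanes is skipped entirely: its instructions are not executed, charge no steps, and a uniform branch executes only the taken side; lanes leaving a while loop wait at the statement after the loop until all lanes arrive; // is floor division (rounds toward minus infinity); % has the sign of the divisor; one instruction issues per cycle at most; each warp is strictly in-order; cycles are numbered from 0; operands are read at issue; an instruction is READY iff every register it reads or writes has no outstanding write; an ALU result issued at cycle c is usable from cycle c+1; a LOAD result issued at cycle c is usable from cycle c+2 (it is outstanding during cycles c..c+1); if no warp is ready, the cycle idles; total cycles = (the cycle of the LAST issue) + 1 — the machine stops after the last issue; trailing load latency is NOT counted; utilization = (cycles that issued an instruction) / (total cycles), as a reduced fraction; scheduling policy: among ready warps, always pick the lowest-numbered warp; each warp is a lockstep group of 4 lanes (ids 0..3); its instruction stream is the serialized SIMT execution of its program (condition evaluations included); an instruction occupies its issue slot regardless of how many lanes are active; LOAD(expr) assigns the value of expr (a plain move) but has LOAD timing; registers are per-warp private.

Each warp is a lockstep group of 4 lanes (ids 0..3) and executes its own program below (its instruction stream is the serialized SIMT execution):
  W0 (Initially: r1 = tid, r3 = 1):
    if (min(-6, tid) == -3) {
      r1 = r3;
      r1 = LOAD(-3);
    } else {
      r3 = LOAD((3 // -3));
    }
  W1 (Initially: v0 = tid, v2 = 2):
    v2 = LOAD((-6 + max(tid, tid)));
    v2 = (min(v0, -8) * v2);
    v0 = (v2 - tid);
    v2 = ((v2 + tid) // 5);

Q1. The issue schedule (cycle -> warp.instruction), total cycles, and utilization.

cycle 0: W0.I0
cycle 1: W0.I1
cycle 2: W1.I0
cycle 3: idle
cycle 4: W1.I1
cycle 5: W1.I2
cycle 6: W1.I3

Answer: 7 cycles, utilization 6/7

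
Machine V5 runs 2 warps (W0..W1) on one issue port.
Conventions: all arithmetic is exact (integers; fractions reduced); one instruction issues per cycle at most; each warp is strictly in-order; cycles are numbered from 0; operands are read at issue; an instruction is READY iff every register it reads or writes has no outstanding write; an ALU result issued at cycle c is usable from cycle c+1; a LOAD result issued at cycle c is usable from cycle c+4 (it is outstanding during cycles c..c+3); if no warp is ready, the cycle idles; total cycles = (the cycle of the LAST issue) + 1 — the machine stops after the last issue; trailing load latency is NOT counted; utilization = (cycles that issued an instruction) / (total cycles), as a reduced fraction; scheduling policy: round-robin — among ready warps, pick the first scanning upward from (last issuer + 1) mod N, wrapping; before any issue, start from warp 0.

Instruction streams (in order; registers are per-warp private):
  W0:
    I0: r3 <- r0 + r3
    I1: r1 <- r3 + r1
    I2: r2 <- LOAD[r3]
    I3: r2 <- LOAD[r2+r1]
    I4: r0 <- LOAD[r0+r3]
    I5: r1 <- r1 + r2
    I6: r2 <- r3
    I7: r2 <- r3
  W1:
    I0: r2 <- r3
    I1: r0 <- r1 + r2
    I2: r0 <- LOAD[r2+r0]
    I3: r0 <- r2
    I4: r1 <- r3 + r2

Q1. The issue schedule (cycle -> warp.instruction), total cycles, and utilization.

cycle 0: W0.I0
cycle 1: W1.I0
cycle 2: W0.I1
cycle 3: W1.I1
cycle 4: W0.I2
cycle 5: W1.I2
cycle 6: idle
cycle 7: idle
cycle 8: W0.I3
cycle 9: W1.I3
cycle 10: W0.I4
cycle 11: W1.I4
cycle 12: W0.I5
cycle 13: W0.I6
cycle 14: W0.I7

Answer: 15 cycles, utilization 13/15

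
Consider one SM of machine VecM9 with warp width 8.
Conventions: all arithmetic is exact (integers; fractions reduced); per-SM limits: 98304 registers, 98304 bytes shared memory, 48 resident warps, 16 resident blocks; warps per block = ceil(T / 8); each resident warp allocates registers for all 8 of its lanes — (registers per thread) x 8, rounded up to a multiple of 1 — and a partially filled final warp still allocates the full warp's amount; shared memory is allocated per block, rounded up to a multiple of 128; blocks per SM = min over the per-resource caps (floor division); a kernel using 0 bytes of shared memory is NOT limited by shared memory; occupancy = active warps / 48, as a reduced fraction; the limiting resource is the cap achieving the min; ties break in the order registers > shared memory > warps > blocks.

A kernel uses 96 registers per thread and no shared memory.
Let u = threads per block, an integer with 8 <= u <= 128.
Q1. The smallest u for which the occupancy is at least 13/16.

Answer: u = 17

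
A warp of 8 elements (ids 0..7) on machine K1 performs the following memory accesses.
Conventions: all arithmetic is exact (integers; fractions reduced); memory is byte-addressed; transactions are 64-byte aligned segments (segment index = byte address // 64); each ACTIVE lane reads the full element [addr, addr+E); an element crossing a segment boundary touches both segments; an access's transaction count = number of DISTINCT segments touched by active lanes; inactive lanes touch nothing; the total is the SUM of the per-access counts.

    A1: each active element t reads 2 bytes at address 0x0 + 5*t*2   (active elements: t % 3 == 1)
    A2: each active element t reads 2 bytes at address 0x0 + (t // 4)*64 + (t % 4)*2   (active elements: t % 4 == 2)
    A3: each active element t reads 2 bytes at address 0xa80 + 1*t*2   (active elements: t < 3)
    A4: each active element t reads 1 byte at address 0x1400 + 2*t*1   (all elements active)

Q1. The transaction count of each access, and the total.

A1: 2 transactions
A2: 2 transactions
A3: 1 transaction
A4: 1 transaction

Answer: 2,2,1,1; total 6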